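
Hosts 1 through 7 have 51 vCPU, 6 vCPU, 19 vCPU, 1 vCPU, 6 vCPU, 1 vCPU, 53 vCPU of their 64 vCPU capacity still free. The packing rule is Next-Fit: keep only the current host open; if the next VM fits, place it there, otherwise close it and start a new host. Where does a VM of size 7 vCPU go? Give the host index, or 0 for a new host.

7

Next-Fit only looks at host 7, which has 53 vCPU free.
7 vCPU fits there.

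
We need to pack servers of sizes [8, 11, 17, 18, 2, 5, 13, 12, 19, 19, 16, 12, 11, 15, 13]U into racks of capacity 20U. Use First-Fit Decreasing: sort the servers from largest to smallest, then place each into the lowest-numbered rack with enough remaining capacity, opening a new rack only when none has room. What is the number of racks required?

Sorted descending: 19, 19, 18, 17, 16, 15, 13, 13, 12, 12, 11, 11, 8, 5, 2.
rack 1: place 19U, 1U left
rack 2: place 19U, 1U left
rack 3: place 18U, 2U left
rack 4: place 17U, 3U left
rack 5: place 16U, 4U left
rack 6: place 15U, 5U left
rack 7: place 13U, 7U left
rack 8: place 13U, 7U left
rack 9: place 12U, 8U left
rack 10: place 12U, 8U left
rack 11: place 11U, 9U left
rack 12: place 11U, 9U left
rack 9: place 8U, 0U left
rack 6: place 5U, 0U left
rack 3: place 2U, 0U left
Final racks: [19] [19] [18,2] [17] [16] [15,5] [13] [13] [12,8] [12] [11] [11].

12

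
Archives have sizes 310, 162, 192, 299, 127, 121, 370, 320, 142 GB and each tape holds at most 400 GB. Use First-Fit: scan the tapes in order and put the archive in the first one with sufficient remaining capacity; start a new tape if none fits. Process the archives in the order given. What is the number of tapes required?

tape 1: place 310 GB, 90 GB left
tape 2: place 162 GB, 238 GB left
tape 2: place 192 GB, 46 GB left
tape 3: place 299 GB, 101 GB left
tape 4: place 127 GB, 273 GB left
tape 4: place 121 GB, 152 GB left
tape 5: place 370 GB, 30 GB left
tape 6: place 320 GB, 80 GB left
tape 4: place 142 GB, 10 GB left

6 tapes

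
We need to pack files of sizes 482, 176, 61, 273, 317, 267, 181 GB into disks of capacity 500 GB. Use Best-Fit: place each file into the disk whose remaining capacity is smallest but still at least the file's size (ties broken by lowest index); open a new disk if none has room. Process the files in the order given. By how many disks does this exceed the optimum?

Best-Fit: [482] [176,61] [273] [317,181] [267] → 5 disks.
Total size 1757 GB; any packing needs at least ⌈1757/500⌉ = 4 disks.
An optimal packing achieves that bound: [482] [317,181] [273,176] [267,61] → 4 disks.
Excess: 5 − 4 = 1.

1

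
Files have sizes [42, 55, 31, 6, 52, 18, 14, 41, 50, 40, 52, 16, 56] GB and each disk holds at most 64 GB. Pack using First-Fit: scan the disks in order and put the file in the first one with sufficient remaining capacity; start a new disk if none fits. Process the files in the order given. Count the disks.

9 disks

42 GB → disk 1 (remaining 22 GB)
55 GB → disk 2 (remaining 9 GB)
31 GB → disk 3 (remaining 33 GB)
6 GB → disk 1 (remaining 16 GB)
52 GB → disk 4 (remaining 12 GB)
18 GB → disk 3 (remaining 15 GB)
14 GB → disk 1 (remaining 2 GB)
41 GB → disk 5 (remaining 23 GB)
50 GB → disk 6 (remaining 14 GB)
40 GB → disk 7 (remaining 24 GB)
52 GB → disk 8 (remaining 12 GB)
16 GB → disk 5 (remaining 7 GB)
56 GB → disk 9 (remaining 8 GB)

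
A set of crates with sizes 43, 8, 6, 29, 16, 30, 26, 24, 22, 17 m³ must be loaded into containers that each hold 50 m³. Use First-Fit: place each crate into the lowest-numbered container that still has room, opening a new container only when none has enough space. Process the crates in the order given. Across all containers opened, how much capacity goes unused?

29

43 m³ → container 1 (remaining 7 m³)
8 m³ → container 2 (remaining 42 m³)
6 m³ → container 1 (remaining 1 m³)
29 m³ → container 2 (remaining 13 m³)
16 m³ → container 3 (remaining 34 m³)
30 m³ → container 3 (remaining 4 m³)
26 m³ → container 4 (remaining 24 m³)
24 m³ → container 4 (remaining 0 m³)
22 m³ → container 5 (remaining 28 m³)
17 m³ → container 5 (remaining 11 m³)
5 containers × 50 m³ = 250 m³; used 221 m³; unused 29 m³.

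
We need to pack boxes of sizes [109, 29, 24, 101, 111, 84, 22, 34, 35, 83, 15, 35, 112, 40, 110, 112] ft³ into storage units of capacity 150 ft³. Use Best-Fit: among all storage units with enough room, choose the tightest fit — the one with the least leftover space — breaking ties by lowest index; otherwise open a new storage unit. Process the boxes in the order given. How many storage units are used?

8

109 ft³ → storage unit 1 (remaining 41 ft³)
29 ft³ → storage unit 1 (remaining 12 ft³)
24 ft³ → storage unit 2 (remaining 126 ft³)
101 ft³ → storage unit 2 (remaining 25 ft³)
111 ft³ → storage unit 3 (remaining 39 ft³)
84 ft³ → storage unit 4 (remaining 66 ft³)
22 ft³ → storage unit 2 (remaining 3 ft³)
34 ft³ → storage unit 3 (remaining 5 ft³)
35 ft³ → storage unit 4 (remaining 31 ft³)
83 ft³ → storage unit 5 (remaining 67 ft³)
15 ft³ → storage unit 4 (remaining 16 ft³)
35 ft³ → storage unit 5 (remaining 32 ft³)
112 ft³ → storage unit 6 (remaining 38 ft³)
40 ft³ → storage unit 7 (remaining 110 ft³)
110 ft³ → storage unit 7 (remaining 0 ft³)
112 ft³ → storage unit 8 (remaining 38 ft³)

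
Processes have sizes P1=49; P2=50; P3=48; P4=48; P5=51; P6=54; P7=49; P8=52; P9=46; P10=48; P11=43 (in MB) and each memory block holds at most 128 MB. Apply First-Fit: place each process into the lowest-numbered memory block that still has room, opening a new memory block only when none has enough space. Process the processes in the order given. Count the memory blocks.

P1 (49 MB) → memory block 1 (remaining 79 MB)
P2 (50 MB) → memory block 1 (remaining 29 MB)
P3 (48 MB) → memory block 2 (remaining 80 MB)
P4 (48 MB) → memory block 2 (remaining 32 MB)
P5 (51 MB) → memory block 3 (remaining 77 MB)
P6 (54 MB) → memory block 3 (remaining 23 MB)
P7 (49 MB) → memory block 4 (remaining 79 MB)
P8 (52 MB) → memory block 4 (remaining 27 MB)
P9 (46 MB) → memory block 5 (remaining 82 MB)
P10 (48 MB) → memory block 5 (remaining 34 MB)
P11 (43 MB) → memory block 6 (remaining 85 MB)

6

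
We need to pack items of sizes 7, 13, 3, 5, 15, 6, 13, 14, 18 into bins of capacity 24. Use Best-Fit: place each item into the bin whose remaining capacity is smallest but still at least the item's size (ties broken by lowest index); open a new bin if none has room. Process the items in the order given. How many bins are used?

5

Put 7 in bin 1; 17 remain.
Put 13 in bin 1; 4 remain.
Put 3 in bin 1; 1 remain.
Put 5 in bin 2; 19 remain.
Put 15 in bin 2; 4 remain.
Put 6 in bin 3; 18 remain.
Put 13 in bin 3; 5 remain.
Put 14 in bin 4; 10 remain.
Put 18 in bin 5; 6 remain.
Final bins: [7,13,3] [5,15] [6,13] [14] [18].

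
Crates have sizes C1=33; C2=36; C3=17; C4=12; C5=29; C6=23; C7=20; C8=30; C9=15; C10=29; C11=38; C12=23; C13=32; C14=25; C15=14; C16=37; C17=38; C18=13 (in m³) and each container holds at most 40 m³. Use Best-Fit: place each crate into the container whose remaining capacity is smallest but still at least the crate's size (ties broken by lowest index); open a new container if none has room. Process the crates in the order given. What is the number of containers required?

14 containers

C1 (33 m³) → container 1 (remaining 7 m³)
C2 (36 m³) → container 2 (remaining 4 m³)
C3 (17 m³) → container 3 (remaining 23 m³)
C4 (12 m³) → container 3 (remaining 11 m³)
C5 (29 m³) → container 4 (remaining 11 m³)
C6 (23 m³) → container 5 (remaining 17 m³)
C7 (20 m³) → container 6 (remaining 20 m³)
C8 (30 m³) → container 7 (remaining 10 m³)
C9 (15 m³) → container 5 (remaining 2 m³)
C10 (29 m³) → container 8 (remaining 11 m³)
C11 (38 m³) → container 9 (remaining 2 m³)
C12 (23 m³) → container 10 (remaining 17 m³)
C13 (32 m³) → container 11 (remaining 8 m³)
C14 (25 m³) → container 12 (remaining 15 m³)
C15 (14 m³) → container 12 (remaining 1 m³)
C16 (37 m³) → container 13 (remaining 3 m³)
C17 (38 m³) → container 14 (remaining 2 m³)
C18 (13 m³) → container 10 (remaining 4 m³)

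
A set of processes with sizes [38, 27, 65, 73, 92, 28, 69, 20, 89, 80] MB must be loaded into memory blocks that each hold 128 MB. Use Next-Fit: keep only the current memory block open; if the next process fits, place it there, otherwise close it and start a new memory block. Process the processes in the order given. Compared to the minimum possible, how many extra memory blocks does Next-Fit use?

Next-Fit: [38,27] [65] [73] [92,28] [69,20] [89] [80] → 7 memory blocks.
6 processes exceed 64 MB (half the capacity), and no two of those can share a memory block, so at least 6 memory blocks are needed.
An optimal packing achieves that bound: [92,28] [89,38] [80,27,20] [73] [69] [65] → 6 memory blocks.
Excess: 7 − 6 = 1.

1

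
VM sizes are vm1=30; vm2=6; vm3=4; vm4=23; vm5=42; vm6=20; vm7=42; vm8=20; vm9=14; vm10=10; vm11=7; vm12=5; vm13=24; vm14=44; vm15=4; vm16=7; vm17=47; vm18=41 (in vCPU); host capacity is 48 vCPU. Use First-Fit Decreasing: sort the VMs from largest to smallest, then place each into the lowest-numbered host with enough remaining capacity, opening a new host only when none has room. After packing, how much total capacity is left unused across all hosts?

Sorted descending: 47, 44, 42, 42, 41, 30, 24, 23, 20, 20, 14, 10, 7, 7, 6, 5, 4, 4.
Put 47 vCPU in host 1; 1 vCPU remain.
Put 44 vCPU in host 2; 4 vCPU remain.
Put 42 vCPU in host 3; 6 vCPU remain.
Put 42 vCPU in host 4; 6 vCPU remain.
Put 41 vCPU in host 5; 7 vCPU remain.
Put 30 vCPU in host 6; 18 vCPU remain.
Put 24 vCPU in host 7; 24 vCPU remain.
Put 23 vCPU in host 7; 1 vCPU remain.
Put 20 vCPU in host 8; 28 vCPU remain.
Put 20 vCPU in host 8; 8 vCPU remain.
Put 14 vCPU in host 6; 4 vCPU remain.
Put 10 vCPU in host 9; 38 vCPU remain.
Put 7 vCPU in host 5; 0 vCPU remain.
Put 7 vCPU in host 8; 1 vCPU remain.
Put 6 vCPU in host 3; 0 vCPU remain.
Put 5 vCPU in host 4; 1 vCPU remain.
Put 4 vCPU in host 2; 0 vCPU remain.
Put 4 vCPU in host 6; 0 vCPU remain.
9 hosts × 48 vCPU = 432 vCPU; used 390 vCPU; unused 42 vCPU.

42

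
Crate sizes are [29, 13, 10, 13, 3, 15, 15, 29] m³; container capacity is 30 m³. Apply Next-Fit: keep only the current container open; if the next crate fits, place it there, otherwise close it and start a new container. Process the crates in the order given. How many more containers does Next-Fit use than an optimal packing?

0

Next-Fit: [29] [13,10] [13,3] [15,15] [29] → 5 containers.
Total size 127 m³; any packing needs at least ⌈127/30⌉ = 5 containers.
So 5 is already optimal.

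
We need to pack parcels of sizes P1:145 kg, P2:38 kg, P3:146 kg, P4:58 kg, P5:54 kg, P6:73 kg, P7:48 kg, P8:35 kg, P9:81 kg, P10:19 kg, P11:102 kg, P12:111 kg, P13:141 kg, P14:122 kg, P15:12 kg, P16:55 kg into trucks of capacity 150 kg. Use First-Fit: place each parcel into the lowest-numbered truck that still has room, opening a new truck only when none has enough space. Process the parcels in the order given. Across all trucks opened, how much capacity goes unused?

260

truck 1: place P1 (145 kg), 5 kg left
truck 2: place P2 (38 kg), 112 kg left
truck 3: place P3 (146 kg), 4 kg left
truck 2: place P4 (58 kg), 54 kg left
truck 2: place P5 (54 kg), 0 kg left
truck 4: place P6 (73 kg), 77 kg left
truck 4: place P7 (48 kg), 29 kg left
truck 5: place P8 (35 kg), 115 kg left
truck 5: place P9 (81 kg), 34 kg left
truck 4: place P10 (19 kg), 10 kg left
truck 6: place P11 (102 kg), 48 kg left
truck 7: place P12 (111 kg), 39 kg left
truck 8: place P13 (141 kg), 9 kg left
truck 9: place P14 (122 kg), 28 kg left
truck 5: place P15 (12 kg), 22 kg left
truck 10: place P16 (55 kg), 95 kg left
10 trucks × 150 kg = 1500 kg; used 1240 kg; unused 260 kg.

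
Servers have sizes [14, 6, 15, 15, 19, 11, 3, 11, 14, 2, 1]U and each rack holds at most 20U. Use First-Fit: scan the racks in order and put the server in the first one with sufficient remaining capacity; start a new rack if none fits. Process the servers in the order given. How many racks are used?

7 racks

rack 1: place 14U, 6U left
rack 1: place 6U, 0U left
rack 2: place 15U, 5U left
rack 3: place 15U, 5U left
rack 4: place 19U, 1U left
rack 5: place 11U, 9U left
rack 2: place 3U, 2U left
rack 6: place 11U, 9U left
rack 7: place 14U, 6U left
rack 2: place 2U, 0U left
rack 3: place 1U, 4U left
Final racks: [14,6] [15,3,2] [15,1] [19] [11] [11] [14].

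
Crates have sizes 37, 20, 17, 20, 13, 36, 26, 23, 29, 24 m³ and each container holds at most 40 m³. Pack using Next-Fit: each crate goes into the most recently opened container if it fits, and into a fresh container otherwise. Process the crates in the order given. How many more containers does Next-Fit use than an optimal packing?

1

Next-Fit: [37] [20,17] [20,13] [36] [26] [23] [29] [24] → 8 containers.
Total size 245 m³; any packing needs at least ⌈245/40⌉ = 7 containers.
An optimal packing achieves that bound: [37] [36] [29] [26,13] [24] [23,17] [20,20] → 7 containers.
Excess: 8 − 7 = 1.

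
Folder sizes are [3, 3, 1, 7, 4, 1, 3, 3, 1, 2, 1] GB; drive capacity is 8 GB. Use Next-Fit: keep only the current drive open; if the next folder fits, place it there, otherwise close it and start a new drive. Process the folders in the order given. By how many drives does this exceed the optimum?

Next-Fit: [3,3,1] [7] [4,1,3] [3,1,2,1] → 4 drives.
Total size 29 GB; any packing needs at least ⌈29/8⌉ = 4 drives.
So 4 is already optimal.

0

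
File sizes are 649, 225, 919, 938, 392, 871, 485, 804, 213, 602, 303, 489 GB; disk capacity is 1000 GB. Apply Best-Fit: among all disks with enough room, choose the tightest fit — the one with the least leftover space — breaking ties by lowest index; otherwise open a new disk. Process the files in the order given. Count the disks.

Put 649 GB in disk 1; 351 GB remain.
Put 225 GB in disk 1; 126 GB remain.
Put 919 GB in disk 2; 81 GB remain.
Put 938 GB in disk 3; 62 GB remain.
Put 392 GB in disk 4; 608 GB remain.
Put 871 GB in disk 5; 129 GB remain.
Put 485 GB in disk 4; 123 GB remain.
Put 804 GB in disk 6; 196 GB remain.
Put 213 GB in disk 7; 787 GB remain.
Put 602 GB in disk 7; 185 GB remain.
Put 303 GB in disk 8; 697 GB remain.
Put 489 GB in disk 8; 208 GB remain.
Final disks: [649,225] [919] [938] [392,485] [871] [804] [213,602] [303,489].

8 disks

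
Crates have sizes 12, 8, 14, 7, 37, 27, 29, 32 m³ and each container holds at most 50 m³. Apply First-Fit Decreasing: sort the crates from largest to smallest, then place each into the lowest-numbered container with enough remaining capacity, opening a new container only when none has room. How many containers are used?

4 containers

Sorted descending: 37, 32, 29, 27, 14, 12, 8, 7.
37 m³ → container 1 (remaining 13 m³)
32 m³ → container 2 (remaining 18 m³)
29 m³ → container 3 (remaining 21 m³)
27 m³ → container 4 (remaining 23 m³)
14 m³ → container 2 (remaining 4 m³)
12 m³ → container 1 (remaining 1 m³)
8 m³ → container 3 (remaining 13 m³)
7 m³ → container 3 (remaining 6 m³)
Final containers: [37,12] [32,14] [29,8,7] [27].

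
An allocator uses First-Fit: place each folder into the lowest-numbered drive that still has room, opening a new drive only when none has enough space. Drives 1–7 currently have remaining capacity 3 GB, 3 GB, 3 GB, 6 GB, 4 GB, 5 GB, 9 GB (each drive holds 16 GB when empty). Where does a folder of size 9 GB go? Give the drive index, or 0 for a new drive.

Drives with room: drive 7 (9 GB).
The first with room is drive 7.

7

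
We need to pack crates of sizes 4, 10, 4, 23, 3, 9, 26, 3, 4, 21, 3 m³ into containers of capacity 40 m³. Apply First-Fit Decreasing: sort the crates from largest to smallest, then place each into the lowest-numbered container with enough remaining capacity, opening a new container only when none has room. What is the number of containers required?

3 containers

Sorted descending: 26, 23, 21, 10, 9, 4, 4, 4, 3, 3, 3.
container 1: place 26 m³, 14 m³ left
container 2: place 23 m³, 17 m³ left
container 3: place 21 m³, 19 m³ left
container 1: place 10 m³, 4 m³ left
container 2: place 9 m³, 8 m³ left
container 1: place 4 m³, 0 m³ left
container 2: place 4 m³, 4 m³ left
container 2: place 4 m³, 0 m³ left
container 3: place 3 m³, 16 m³ left
container 3: place 3 m³, 13 m³ left
container 3: place 3 m³, 10 m³ left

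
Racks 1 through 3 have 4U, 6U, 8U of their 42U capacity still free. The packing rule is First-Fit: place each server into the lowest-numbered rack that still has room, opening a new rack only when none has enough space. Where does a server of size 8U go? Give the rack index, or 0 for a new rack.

3

Racks with room: rack 3 (8U).
The first with room is rack 3.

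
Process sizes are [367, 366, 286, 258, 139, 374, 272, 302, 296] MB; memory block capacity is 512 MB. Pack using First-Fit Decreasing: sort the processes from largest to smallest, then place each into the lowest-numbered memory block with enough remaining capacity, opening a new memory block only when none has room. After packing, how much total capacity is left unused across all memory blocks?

1436

Sorted descending: 374, 367, 366, 302, 296, 286, 272, 258, 139.
memory block 1: place 374 MB, 138 MB left
memory block 2: place 367 MB, 145 MB left
memory block 3: place 366 MB, 146 MB left
memory block 4: place 302 MB, 210 MB left
memory block 5: place 296 MB, 216 MB left
memory block 6: place 286 MB, 226 MB left
memory block 7: place 272 MB, 240 MB left
memory block 8: place 258 MB, 254 MB left
memory block 2: place 139 MB, 6 MB left
8 memory blocks × 512 MB = 4096 MB; used 2660 MB; unused 1436 MB.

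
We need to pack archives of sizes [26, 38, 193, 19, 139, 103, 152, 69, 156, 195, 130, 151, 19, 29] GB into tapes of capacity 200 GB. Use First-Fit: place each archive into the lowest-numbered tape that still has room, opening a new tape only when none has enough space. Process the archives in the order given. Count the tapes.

8

Put 26 GB in tape 1; 174 GB remain.
Put 38 GB in tape 1; 136 GB remain.
Put 193 GB in tape 2; 7 GB remain.
Put 19 GB in tape 1; 117 GB remain.
Put 139 GB in tape 3; 61 GB remain.
Put 103 GB in tape 1; 14 GB remain.
Put 152 GB in tape 4; 48 GB remain.
Put 69 GB in tape 5; 131 GB remain.
Put 156 GB in tape 6; 44 GB remain.
Put 195 GB in tape 7; 5 GB remain.
Put 130 GB in tape 5; 1 GB remain.
Put 151 GB in tape 8; 49 GB remain.
Put 19 GB in tape 3; 42 GB remain.
Put 29 GB in tape 3; 13 GB remain.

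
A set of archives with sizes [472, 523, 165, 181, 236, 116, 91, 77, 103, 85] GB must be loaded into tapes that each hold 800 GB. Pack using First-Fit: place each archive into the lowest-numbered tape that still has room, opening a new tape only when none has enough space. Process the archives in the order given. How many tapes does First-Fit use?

tape 1: place 472 GB, 328 GB left
tape 2: place 523 GB, 277 GB left
tape 1: place 165 GB, 163 GB left
tape 2: place 181 GB, 96 GB left
tape 3: place 236 GB, 564 GB left
tape 1: place 116 GB, 47 GB left
tape 2: place 91 GB, 5 GB left
tape 3: place 77 GB, 487 GB left
tape 3: place 103 GB, 384 GB left
tape 3: place 85 GB, 299 GB left

3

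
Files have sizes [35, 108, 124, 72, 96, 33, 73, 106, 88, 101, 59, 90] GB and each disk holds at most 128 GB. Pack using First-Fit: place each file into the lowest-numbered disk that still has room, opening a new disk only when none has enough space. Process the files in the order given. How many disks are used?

Put 35 GB in disk 1; 93 GB remain.
Put 108 GB in disk 2; 20 GB remain.
Put 124 GB in disk 3; 4 GB remain.
Put 72 GB in disk 1; 21 GB remain.
Put 96 GB in disk 4; 32 GB remain.
Put 33 GB in disk 5; 95 GB remain.
Put 73 GB in disk 5; 22 GB remain.
Put 106 GB in disk 6; 22 GB remain.
Put 88 GB in disk 7; 40 GB remain.
Put 101 GB in disk 8; 27 GB remain.
Put 59 GB in disk 9; 69 GB remain.
Put 90 GB in disk 10; 38 GB remain.
Final disks: [35,72] [108] [124] [96] [33,73] [106] [88] [101] [59] [90].

10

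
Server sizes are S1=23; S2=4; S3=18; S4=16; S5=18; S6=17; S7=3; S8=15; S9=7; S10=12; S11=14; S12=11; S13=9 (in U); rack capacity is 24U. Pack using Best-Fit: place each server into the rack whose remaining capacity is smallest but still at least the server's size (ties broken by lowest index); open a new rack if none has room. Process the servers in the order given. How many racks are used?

S1 (23U) → rack 1 (remaining 1U)
S2 (4U) → rack 2 (remaining 20U)
S3 (18U) → rack 2 (remaining 2U)
S4 (16U) → rack 3 (remaining 8U)
S5 (18U) → rack 4 (remaining 6U)
S6 (17U) → rack 5 (remaining 7U)
S7 (3U) → rack 4 (remaining 3U)
S8 (15U) → rack 6 (remaining 9U)
S9 (7U) → rack 5 (remaining 0U)
S10 (12U) → rack 7 (remaining 12U)
S11 (14U) → rack 8 (remaining 10U)
S12 (11U) → rack 7 (remaining 1U)
S13 (9U) → rack 6 (remaining 0U)
Final racks: [23] [4,18] [16] [18,3] [17,7] [15,9] [12,11] [14].

8 racks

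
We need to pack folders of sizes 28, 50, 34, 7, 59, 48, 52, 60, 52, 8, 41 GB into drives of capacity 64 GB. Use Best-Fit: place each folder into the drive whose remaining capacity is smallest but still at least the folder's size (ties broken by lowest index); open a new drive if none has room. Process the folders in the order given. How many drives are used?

28 GB → drive 1 (remaining 36 GB)
50 GB → drive 2 (remaining 14 GB)
34 GB → drive 1 (remaining 2 GB)
7 GB → drive 2 (remaining 7 GB)
59 GB → drive 3 (remaining 5 GB)
48 GB → drive 4 (remaining 16 GB)
52 GB → drive 5 (remaining 12 GB)
60 GB → drive 6 (remaining 4 GB)
52 GB → drive 7 (remaining 12 GB)
8 GB → drive 5 (remaining 4 GB)
41 GB → drive 8 (remaining 23 GB)

8 drives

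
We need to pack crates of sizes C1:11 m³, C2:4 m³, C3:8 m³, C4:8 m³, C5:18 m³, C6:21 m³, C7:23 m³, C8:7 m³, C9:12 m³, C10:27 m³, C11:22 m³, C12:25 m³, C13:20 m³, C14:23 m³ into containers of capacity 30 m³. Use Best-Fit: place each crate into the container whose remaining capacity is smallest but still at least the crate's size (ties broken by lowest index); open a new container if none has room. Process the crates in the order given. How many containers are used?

10

container 1: place C1 (11 m³), 19 m³ left
container 1: place C2 (4 m³), 15 m³ left
container 1: place C3 (8 m³), 7 m³ left
container 2: place C4 (8 m³), 22 m³ left
container 2: place C5 (18 m³), 4 m³ left
container 3: place C6 (21 m³), 9 m³ left
container 4: place C7 (23 m³), 7 m³ left
container 1: place C8 (7 m³), 0 m³ left
container 5: place C9 (12 m³), 18 m³ left
container 6: place C10 (27 m³), 3 m³ left
container 7: place C11 (22 m³), 8 m³ left
container 8: place C12 (25 m³), 5 m³ left
container 9: place C13 (20 m³), 10 m³ left
container 10: place C14 (23 m³), 7 m³ left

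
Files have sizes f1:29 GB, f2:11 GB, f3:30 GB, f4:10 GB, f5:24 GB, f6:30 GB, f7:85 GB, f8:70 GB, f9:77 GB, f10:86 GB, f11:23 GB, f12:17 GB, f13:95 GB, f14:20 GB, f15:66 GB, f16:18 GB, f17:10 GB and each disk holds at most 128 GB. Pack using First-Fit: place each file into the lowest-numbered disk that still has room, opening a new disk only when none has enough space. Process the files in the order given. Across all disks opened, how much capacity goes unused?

f1 (29 GB) → disk 1 (remaining 99 GB)
f2 (11 GB) → disk 1 (remaining 88 GB)
f3 (30 GB) → disk 1 (remaining 58 GB)
f4 (10 GB) → disk 1 (remaining 48 GB)
f5 (24 GB) → disk 1 (remaining 24 GB)
f6 (30 GB) → disk 2 (remaining 98 GB)
f7 (85 GB) → disk 2 (remaining 13 GB)
f8 (70 GB) → disk 3 (remaining 58 GB)
f9 (77 GB) → disk 4 (remaining 51 GB)
f10 (86 GB) → disk 5 (remaining 42 GB)
f11 (23 GB) → disk 1 (remaining 1 GB)
f12 (17 GB) → disk 3 (remaining 41 GB)
f13 (95 GB) → disk 6 (remaining 33 GB)
f14 (20 GB) → disk 3 (remaining 21 GB)
f15 (66 GB) → disk 7 (remaining 62 GB)
f16 (18 GB) → disk 3 (remaining 3 GB)
f17 (10 GB) → disk 2 (remaining 3 GB)
7 disks × 128 GB = 896 GB; used 701 GB; unused 195 GB.

195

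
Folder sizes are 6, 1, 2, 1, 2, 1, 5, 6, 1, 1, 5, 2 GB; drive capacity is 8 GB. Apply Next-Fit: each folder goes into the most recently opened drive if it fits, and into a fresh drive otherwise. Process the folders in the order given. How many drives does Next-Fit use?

6 GB → drive 1 (remaining 2 GB)
1 GB → drive 1 (remaining 1 GB)
2 GB → drive 2 (remaining 6 GB)
1 GB → drive 2 (remaining 5 GB)
2 GB → drive 2 (remaining 3 GB)
1 GB → drive 2 (remaining 2 GB)
5 GB → drive 3 (remaining 3 GB)
6 GB → drive 4 (remaining 2 GB)
1 GB → drive 4 (remaining 1 GB)
1 GB → drive 4 (remaining 0 GB)
5 GB → drive 5 (remaining 3 GB)
2 GB → drive 5 (remaining 1 GB)
Final drives: [6,1] [2,1,2,1] [5] [6,1,1] [5,2].

5 drives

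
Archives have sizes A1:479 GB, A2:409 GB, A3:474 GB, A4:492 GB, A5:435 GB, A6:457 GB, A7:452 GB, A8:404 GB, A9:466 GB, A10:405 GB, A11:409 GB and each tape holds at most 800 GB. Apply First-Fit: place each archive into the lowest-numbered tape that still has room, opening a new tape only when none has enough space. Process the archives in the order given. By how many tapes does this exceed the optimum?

0

First-Fit: [479] [409] [474] [492] [435] [457] [452] [404] [466] [405] [409] → 11 tapes.
11 archives exceed 400 GB (half the capacity), and no two of those can share a tape, so at least 11 tapes are needed.
So 11 is already optimal.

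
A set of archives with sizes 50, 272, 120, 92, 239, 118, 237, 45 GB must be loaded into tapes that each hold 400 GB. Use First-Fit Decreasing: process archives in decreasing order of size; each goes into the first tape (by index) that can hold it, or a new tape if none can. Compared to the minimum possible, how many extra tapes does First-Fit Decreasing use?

1

First-Fit Decreasing: [272,120] [239,118] [237,92,50] [45] → 4 tapes.
Total size 1173 GB; any packing needs at least ⌈1173/400⌉ = 3 tapes.
An optimal packing achieves that bound: [272,120] [239,92,50] [237,118,45] → 3 tapes.
Excess: 4 − 3 = 1.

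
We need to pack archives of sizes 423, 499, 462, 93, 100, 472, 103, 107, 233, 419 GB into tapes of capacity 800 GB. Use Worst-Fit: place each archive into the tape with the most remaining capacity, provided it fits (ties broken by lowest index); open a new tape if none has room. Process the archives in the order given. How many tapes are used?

tape 1: place 423 GB, 377 GB left
tape 2: place 499 GB, 301 GB left
tape 3: place 462 GB, 338 GB left
tape 1: place 93 GB, 284 GB left
tape 3: place 100 GB, 238 GB left
tape 4: place 472 GB, 328 GB left
tape 4: place 103 GB, 225 GB left
tape 2: place 107 GB, 194 GB left
tape 1: place 233 GB, 51 GB left
tape 5: place 419 GB, 381 GB left
Final tapes: [423,93,233] [499,107] [462,100] [472,103] [419].

5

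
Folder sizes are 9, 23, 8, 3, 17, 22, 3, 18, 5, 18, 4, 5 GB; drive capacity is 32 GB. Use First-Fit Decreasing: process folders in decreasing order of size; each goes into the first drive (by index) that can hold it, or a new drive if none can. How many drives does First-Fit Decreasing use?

Sorted descending: 23, 22, 18, 18, 17, 9, 8, 5, 5, 4, 3, 3.
drive 1: place 23 GB, 9 GB left
drive 2: place 22 GB, 10 GB left
drive 3: place 18 GB, 14 GB left
drive 4: place 18 GB, 14 GB left
drive 5: place 17 GB, 15 GB left
drive 1: place 9 GB, 0 GB left
drive 2: place 8 GB, 2 GB left
drive 3: place 5 GB, 9 GB left
drive 3: place 5 GB, 4 GB left
drive 3: place 4 GB, 0 GB left
drive 4: place 3 GB, 11 GB left
drive 4: place 3 GB, 8 GB left
Final drives: [23,9] [22,8] [18,5,5,4] [18,3,3] [17].

5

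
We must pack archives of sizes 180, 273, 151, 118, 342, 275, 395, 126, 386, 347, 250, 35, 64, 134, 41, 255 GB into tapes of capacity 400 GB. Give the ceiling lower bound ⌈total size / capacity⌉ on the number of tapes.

Total size = 180 + 273 + 151 + 118 + 342 + 275 + 395 + 126 + 386 + 347 + 250 + 35 + 64 + 134 + 41 + 255 = 3372 GB.
⌈3372 / 400⌉ = 9.

9 tapes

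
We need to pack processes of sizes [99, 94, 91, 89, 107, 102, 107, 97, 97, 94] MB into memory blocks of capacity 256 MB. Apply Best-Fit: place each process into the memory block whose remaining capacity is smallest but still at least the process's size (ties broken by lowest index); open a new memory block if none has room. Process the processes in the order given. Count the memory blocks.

5

Put 99 MB in memory block 1; 157 MB remain.
Put 94 MB in memory block 1; 63 MB remain.
Put 91 MB in memory block 2; 165 MB remain.
Put 89 MB in memory block 2; 76 MB remain.
Put 107 MB in memory block 3; 149 MB remain.
Put 102 MB in memory block 3; 47 MB remain.
Put 107 MB in memory block 4; 149 MB remain.
Put 97 MB in memory block 4; 52 MB remain.
Put 97 MB in memory block 5; 159 MB remain.
Put 94 MB in memory block 5; 65 MB remain.
Final memory blocks: [99,94] [91,89] [107,102] [107,97] [97,94].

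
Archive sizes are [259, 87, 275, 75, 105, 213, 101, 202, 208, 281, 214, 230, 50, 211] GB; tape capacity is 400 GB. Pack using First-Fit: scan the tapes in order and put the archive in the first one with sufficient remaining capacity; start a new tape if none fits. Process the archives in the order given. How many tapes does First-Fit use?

9

259 GB → tape 1 (remaining 141 GB)
87 GB → tape 1 (remaining 54 GB)
275 GB → tape 2 (remaining 125 GB)
75 GB → tape 2 (remaining 50 GB)
105 GB → tape 3 (remaining 295 GB)
213 GB → tape 3 (remaining 82 GB)
101 GB → tape 4 (remaining 299 GB)
202 GB → tape 4 (remaining 97 GB)
208 GB → tape 5 (remaining 192 GB)
281 GB → tape 6 (remaining 119 GB)
214 GB → tape 7 (remaining 186 GB)
230 GB → tape 8 (remaining 170 GB)
50 GB → tape 1 (remaining 4 GB)
211 GB → tape 9 (remaining 189 GB)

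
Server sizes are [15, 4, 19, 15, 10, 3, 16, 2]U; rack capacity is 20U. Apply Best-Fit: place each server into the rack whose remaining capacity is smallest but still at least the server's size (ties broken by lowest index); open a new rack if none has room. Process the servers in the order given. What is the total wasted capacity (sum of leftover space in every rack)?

Put 15U in rack 1; 5U remain.
Put 4U in rack 1; 1U remain.
Put 19U in rack 2; 1U remain.
Put 15U in rack 3; 5U remain.
Put 10U in rack 4; 10U remain.
Put 3U in rack 3; 2U remain.
Put 16U in rack 5; 4U remain.
Put 2U in rack 3; 0U remain.
5 racks × 20U = 100U; used 84U; unused 16U.

16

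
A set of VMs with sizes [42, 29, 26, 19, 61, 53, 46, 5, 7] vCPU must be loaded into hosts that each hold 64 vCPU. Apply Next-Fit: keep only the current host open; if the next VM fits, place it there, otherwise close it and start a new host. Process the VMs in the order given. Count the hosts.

42 vCPU → host 1 (remaining 22 vCPU)
29 vCPU → host 2 (remaining 35 vCPU)
26 vCPU → host 2 (remaining 9 vCPU)
19 vCPU → host 3 (remaining 45 vCPU)
61 vCPU → host 4 (remaining 3 vCPU)
53 vCPU → host 5 (remaining 11 vCPU)
46 vCPU → host 6 (remaining 18 vCPU)
5 vCPU → host 6 (remaining 13 vCPU)
7 vCPU → host 6 (remaining 6 vCPU)

6 hosts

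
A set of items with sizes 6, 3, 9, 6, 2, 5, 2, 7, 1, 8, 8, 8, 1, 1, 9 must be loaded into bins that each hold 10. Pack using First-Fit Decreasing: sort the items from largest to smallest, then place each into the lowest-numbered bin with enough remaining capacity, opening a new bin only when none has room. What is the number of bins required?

Sorted descending: 9, 9, 8, 8, 8, 7, 6, 6, 5, 3, 2, 2, 1, 1, 1.
bin 1: place 9, 1 left
bin 2: place 9, 1 left
bin 3: place 8, 2 left
bin 4: place 8, 2 left
bin 5: place 8, 2 left
bin 6: place 7, 3 left
bin 7: place 6, 4 left
bin 8: place 6, 4 left
bin 9: place 5, 5 left
bin 6: place 3, 0 left
bin 3: place 2, 0 left
bin 4: place 2, 0 left
bin 1: place 1, 0 left
bin 2: place 1, 0 left
bin 5: place 1, 1 left
Final bins: [9,1] [9,1] [8,2] [8,2] [8,1] [7,3] [6] [6] [5].

9 bins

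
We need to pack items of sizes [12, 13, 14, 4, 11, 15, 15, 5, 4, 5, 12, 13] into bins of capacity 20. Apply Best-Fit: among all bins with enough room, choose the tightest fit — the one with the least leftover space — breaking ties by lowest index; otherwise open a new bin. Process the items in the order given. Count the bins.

8 bins

Put 12 in bin 1; 8 remain.
Put 13 in bin 2; 7 remain.
Put 14 in bin 3; 6 remain.
Put 4 in bin 3; 2 remain.
Put 11 in bin 4; 9 remain.
Put 15 in bin 5; 5 remain.
Put 15 in bin 6; 5 remain.
Put 5 in bin 5; 0 remain.
Put 4 in bin 6; 1 remain.
Put 5 in bin 2; 2 remain.
Put 12 in bin 7; 8 remain.
Put 13 in bin 8; 7 remain.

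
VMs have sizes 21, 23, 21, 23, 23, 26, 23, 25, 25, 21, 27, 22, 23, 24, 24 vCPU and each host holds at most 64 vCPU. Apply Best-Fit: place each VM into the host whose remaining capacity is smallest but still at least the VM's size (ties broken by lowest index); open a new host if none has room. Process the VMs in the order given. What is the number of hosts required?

host 1: place 21 vCPU, 43 vCPU left
host 1: place 23 vCPU, 20 vCPU left
host 2: place 21 vCPU, 43 vCPU left
host 2: place 23 vCPU, 20 vCPU left
host 3: place 23 vCPU, 41 vCPU left
host 3: place 26 vCPU, 15 vCPU left
host 4: place 23 vCPU, 41 vCPU left
host 4: place 25 vCPU, 16 vCPU left
host 5: place 25 vCPU, 39 vCPU left
host 5: place 21 vCPU, 18 vCPU left
host 6: place 27 vCPU, 37 vCPU left
host 6: place 22 vCPU, 15 vCPU left
host 7: place 23 vCPU, 41 vCPU left
host 7: place 24 vCPU, 17 vCPU left
host 8: place 24 vCPU, 40 vCPU left

8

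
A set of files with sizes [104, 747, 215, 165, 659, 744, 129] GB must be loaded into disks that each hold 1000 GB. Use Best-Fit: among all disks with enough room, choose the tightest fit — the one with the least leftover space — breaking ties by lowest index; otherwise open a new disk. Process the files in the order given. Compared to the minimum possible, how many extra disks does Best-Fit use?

Best-Fit: [104,747,129] [215,165] [659] [744] → 4 disks.
Total size 2763 GB; any packing needs at least ⌈2763/1000⌉ = 3 disks.
An optimal packing achieves that bound: [747,215] [744,165] [659,129,104] → 3 disks.
Excess: 4 − 3 = 1.

1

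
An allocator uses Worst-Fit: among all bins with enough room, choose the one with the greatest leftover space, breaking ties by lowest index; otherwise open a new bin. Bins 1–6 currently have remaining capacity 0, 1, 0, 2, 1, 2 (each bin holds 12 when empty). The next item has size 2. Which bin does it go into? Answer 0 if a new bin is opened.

4

Bins with room: bin 4 (2), bin 6 (2).
Most room is bin 4 with 2 free.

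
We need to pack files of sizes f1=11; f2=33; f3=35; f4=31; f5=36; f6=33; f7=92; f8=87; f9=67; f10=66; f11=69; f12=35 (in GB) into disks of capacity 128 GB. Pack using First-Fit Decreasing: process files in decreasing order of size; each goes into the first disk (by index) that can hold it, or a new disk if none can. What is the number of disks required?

6

Sorted descending: 92, 87, 69, 67, 66, 36, 35, 35, 33, 33, 31, 11.
92 GB → disk 1 (remaining 36 GB)
87 GB → disk 2 (remaining 41 GB)
69 GB → disk 3 (remaining 59 GB)
67 GB → disk 4 (remaining 61 GB)
66 GB → disk 5 (remaining 62 GB)
36 GB → disk 1 (remaining 0 GB)
35 GB → disk 2 (remaining 6 GB)
35 GB → disk 3 (remaining 24 GB)
33 GB → disk 4 (remaining 28 GB)
33 GB → disk 5 (remaining 29 GB)
31 GB → disk 6 (remaining 97 GB)
11 GB → disk 3 (remaining 13 GB)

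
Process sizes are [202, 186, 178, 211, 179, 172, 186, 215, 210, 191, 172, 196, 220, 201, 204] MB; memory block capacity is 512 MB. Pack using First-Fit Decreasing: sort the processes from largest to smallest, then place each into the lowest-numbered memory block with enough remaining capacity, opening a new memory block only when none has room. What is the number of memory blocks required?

Sorted descending: 220, 215, 211, 210, 204, 202, 201, 196, 191, 186, 186, 179, 178, 172, 172.
memory block 1: place 220 MB, 292 MB left
memory block 1: place 215 MB, 77 MB left
memory block 2: place 211 MB, 301 MB left
memory block 2: place 210 MB, 91 MB left
memory block 3: place 204 MB, 308 MB left
memory block 3: place 202 MB, 106 MB left
memory block 4: place 201 MB, 311 MB left
memory block 4: place 196 MB, 115 MB left
memory block 5: place 191 MB, 321 MB left
memory block 5: place 186 MB, 135 MB left
memory block 6: place 186 MB, 326 MB left
memory block 6: place 179 MB, 147 MB left
memory block 7: place 178 MB, 334 MB left
memory block 7: place 172 MB, 162 MB left
memory block 8: place 172 MB, 340 MB left

8 memory blocks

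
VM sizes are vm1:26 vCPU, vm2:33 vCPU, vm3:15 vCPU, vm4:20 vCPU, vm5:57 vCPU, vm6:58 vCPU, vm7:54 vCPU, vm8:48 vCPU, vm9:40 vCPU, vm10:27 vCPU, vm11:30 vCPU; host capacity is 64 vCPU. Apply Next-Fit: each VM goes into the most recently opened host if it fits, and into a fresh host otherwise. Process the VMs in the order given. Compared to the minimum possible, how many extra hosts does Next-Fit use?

Next-Fit: [26,33] [15,20] [57] [58] [54] [48] [40] [27,30] → 8 hosts.
Total size 408 vCPU; any packing needs at least ⌈408/64⌉ = 7 hosts.
An optimal packing achieves that bound: [58] [57] [54] [48,15] [40,20] [33,30] [27,26] → 7 hosts.
Excess: 8 − 7 = 1.

1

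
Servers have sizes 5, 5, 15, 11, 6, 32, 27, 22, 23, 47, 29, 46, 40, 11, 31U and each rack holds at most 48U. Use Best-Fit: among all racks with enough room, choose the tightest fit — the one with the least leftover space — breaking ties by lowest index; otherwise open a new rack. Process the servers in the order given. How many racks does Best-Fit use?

9

rack 1: place 5U, 43U left
rack 1: place 5U, 38U left
rack 1: place 15U, 23U left
rack 1: place 11U, 12U left
rack 1: place 6U, 6U left
rack 2: place 32U, 16U left
rack 3: place 27U, 21U left
rack 4: place 22U, 26U left
rack 4: place 23U, 3U left
rack 5: place 47U, 1U left
rack 6: place 29U, 19U left
rack 7: place 46U, 2U left
rack 8: place 40U, 8U left
rack 2: place 11U, 5U left
rack 9: place 31U, 17U left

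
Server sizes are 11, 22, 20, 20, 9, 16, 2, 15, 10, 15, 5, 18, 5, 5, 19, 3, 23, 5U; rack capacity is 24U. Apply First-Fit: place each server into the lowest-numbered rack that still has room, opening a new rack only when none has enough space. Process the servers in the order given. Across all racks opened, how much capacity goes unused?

41

rack 1: place 11U, 13U left
rack 2: place 22U, 2U left
rack 3: place 20U, 4U left
rack 4: place 20U, 4U left
rack 1: place 9U, 4U left
rack 5: place 16U, 8U left
rack 1: place 2U, 2U left
rack 6: place 15U, 9U left
rack 7: place 10U, 14U left
rack 8: place 15U, 9U left
rack 5: place 5U, 3U left
rack 9: place 18U, 6U left
rack 6: place 5U, 4U left
rack 7: place 5U, 9U left
rack 10: place 19U, 5U left
rack 3: place 3U, 1U left
rack 11: place 23U, 1U left
rack 7: place 5U, 4U left
11 racks × 24U = 264U; used 223U; unused 41U.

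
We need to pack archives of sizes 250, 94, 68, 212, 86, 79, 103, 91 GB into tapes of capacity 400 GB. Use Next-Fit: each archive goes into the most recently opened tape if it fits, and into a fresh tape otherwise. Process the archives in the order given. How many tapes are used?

250 GB → tape 1 (remaining 150 GB)
94 GB → tape 1 (remaining 56 GB)
68 GB → tape 2 (remaining 332 GB)
212 GB → tape 2 (remaining 120 GB)
86 GB → tape 2 (remaining 34 GB)
79 GB → tape 3 (remaining 321 GB)
103 GB → tape 3 (remaining 218 GB)
91 GB → tape 3 (remaining 127 GB)
Final tapes: [250,94] [68,212,86] [79,103,91].

3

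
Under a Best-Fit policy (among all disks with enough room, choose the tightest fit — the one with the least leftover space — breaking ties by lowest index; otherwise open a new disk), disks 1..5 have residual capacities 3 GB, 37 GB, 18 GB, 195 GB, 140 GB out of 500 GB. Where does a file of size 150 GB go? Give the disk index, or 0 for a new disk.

4

Disks with room: disk 4 (195 GB).
Tightest fit is disk 4 with 195 GB free.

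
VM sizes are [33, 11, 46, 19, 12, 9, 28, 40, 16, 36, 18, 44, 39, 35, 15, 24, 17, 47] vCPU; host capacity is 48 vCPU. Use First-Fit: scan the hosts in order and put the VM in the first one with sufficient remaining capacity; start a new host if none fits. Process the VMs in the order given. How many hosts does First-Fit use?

12 hosts

host 1: place 33 vCPU, 15 vCPU left
host 1: place 11 vCPU, 4 vCPU left
host 2: place 46 vCPU, 2 vCPU left
host 3: place 19 vCPU, 29 vCPU left
host 3: place 12 vCPU, 17 vCPU left
host 3: place 9 vCPU, 8 vCPU left
host 4: place 28 vCPU, 20 vCPU left
host 5: place 40 vCPU, 8 vCPU left
host 4: place 16 vCPU, 4 vCPU left
host 6: place 36 vCPU, 12 vCPU left
host 7: place 18 vCPU, 30 vCPU left
host 8: place 44 vCPU, 4 vCPU left
host 9: place 39 vCPU, 9 vCPU left
host 10: place 35 vCPU, 13 vCPU left
host 7: place 15 vCPU, 15 vCPU left
host 11: place 24 vCPU, 24 vCPU left
host 11: place 17 vCPU, 7 vCPU left
host 12: place 47 vCPU, 1 vCPU left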